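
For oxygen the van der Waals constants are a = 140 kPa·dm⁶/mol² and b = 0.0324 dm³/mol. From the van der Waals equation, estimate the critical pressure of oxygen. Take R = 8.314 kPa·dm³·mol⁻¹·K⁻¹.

P_c ≈ 4939 kPa

For a van der Waals gas, P_c = a/(27b²).
P_c = 140/(27×(0.0324)²) = 140/0.028344 = 4939 kPa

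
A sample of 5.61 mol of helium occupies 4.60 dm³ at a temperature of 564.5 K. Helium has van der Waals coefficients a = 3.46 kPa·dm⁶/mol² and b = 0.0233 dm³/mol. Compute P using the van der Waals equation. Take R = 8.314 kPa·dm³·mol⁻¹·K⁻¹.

P ≈ 5886 kPa

P = nRT/(V − nb) − a n²/V²
nRT/(V − nb) = (5.61)(8.314)(564.5)/(4.60 − 5.61×0.0233) = 26329/4.4693 = 5891.1 kPa
a n²/V² = (3.46)(5.61)²/(4.60)² = 5.1462 kPa
P = 5891.1 − 5.1462 = 5886 kPa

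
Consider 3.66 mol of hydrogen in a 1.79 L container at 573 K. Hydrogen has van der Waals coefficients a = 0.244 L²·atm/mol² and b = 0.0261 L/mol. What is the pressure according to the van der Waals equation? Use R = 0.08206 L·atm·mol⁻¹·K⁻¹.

P = nRT/(V − nb) − a n²/V²
nRT/(V − nb) = (3.66)(0.08206)(573)/(1.79 − 3.66×0.0261) = 172.09/1.6945 = 101.56 atm
a n²/V² = (0.244)(3.66)²/(1.79)² = 1.0201 atm
P = 101.56 − 1.0201 = 100.5 atm

P ≈ 100.5 atm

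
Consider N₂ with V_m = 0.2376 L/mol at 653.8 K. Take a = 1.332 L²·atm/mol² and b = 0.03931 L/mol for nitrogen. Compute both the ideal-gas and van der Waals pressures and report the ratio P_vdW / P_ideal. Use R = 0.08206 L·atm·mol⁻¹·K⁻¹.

Ideal: P_ideal = RT/V_m = (0.08206)(653.8)/0.2376 = 225.803 atm
vdW: P = RT/(V_m − b) − a/V_m² = 53.6508/0.198290 − 1.332/0.0564538 = 270.567 − 23.5945 = 246.973 atm
Ratio = 246.973/225.803 = 1.094

P_vdW / P_ideal ≈ 1.094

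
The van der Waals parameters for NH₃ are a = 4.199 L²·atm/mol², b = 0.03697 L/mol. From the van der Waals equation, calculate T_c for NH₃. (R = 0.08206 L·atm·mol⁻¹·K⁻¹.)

For a van der Waals gas, T_c = 8a/(27Rb).
T_c = 8×4.199/(27×0.08206×0.03697) = 33.592/0.081911 = 410.1 K

T_c ≈ 410.1 K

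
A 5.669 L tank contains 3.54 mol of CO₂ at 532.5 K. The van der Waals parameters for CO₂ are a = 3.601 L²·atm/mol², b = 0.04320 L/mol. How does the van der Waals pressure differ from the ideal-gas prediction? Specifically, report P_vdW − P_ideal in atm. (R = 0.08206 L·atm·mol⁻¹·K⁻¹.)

Ideal: P_ideal = nRT/V = (3.54)(0.08206)(532.5)/5.669 = 27.2865 atm
vdW: P = nRT/(V − nb) − a n²/V² = 154.687/5.51607 − 45.1263/32.1376 = 28.0430 − 1.40416 = 26.6388 atm
ΔP = 26.6388 − 27.2865 = -0.648 atm

ΔP ≈ -0.648 atm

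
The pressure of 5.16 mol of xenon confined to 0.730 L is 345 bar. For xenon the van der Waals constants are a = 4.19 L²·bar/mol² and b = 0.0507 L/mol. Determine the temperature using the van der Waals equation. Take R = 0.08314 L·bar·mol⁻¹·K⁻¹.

T ≈ 605.2 K

T = (P + a n²/V²)(V − nb)/(nR)
P + a n²/V² = 345 + (4.19)(5.16)²/(0.730)² = 554.35 bar
V − nb = 0.730 − (5.16)(0.0507) = 0.46839 L
T = (554.35)(0.46839)/((5.16)(0.08314)) = 605.2 K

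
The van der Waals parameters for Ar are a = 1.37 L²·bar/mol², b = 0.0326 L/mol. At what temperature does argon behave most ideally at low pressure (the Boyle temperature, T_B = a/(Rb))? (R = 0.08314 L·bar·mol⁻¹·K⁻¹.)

T_B ≈ 505.5 K

For a van der Waals gas the second virial coefficient B₂ = b − a/(RT) vanishes at T_B = a/(Rb).
T_B = 1.37/(0.08314×0.0326) = 1.37/0.0027104 = 505.5 K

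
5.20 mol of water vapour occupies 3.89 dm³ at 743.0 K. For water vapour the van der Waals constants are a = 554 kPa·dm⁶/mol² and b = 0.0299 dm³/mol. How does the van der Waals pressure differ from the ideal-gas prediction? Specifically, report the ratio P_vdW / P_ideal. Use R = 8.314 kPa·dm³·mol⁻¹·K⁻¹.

Ideal: P_ideal = nRT/V = (5.20)(8.314)(743.0)/3.89 = 8257.58 kPa
vdW: P = nRT/(V − nb) − a n²/V² = 32122.0/3.73452 − 14980.2/15.1321 = 8601.37 − 989.962 = 7611.41 kPa
Ratio = 7611.41/8257.58 = 0.9217

P_vdW / P_ideal ≈ 0.9217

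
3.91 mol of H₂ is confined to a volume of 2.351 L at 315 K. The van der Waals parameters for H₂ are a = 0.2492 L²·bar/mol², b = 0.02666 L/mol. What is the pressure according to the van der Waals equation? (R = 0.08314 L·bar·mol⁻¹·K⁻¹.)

P = nRT/(V − nb) − a n²/V²
nRT/(V − nb) = (3.91)(0.08314)(315)/(2.351 − 3.91×0.02666) = 102.40/2.2468 = 45.576 bar
a n²/V² = (0.2492)(3.91)²/(2.351)² = 0.68928 bar
P = 45.576 − 0.68928 = 44.89 bar

P ≈ 44.89 bar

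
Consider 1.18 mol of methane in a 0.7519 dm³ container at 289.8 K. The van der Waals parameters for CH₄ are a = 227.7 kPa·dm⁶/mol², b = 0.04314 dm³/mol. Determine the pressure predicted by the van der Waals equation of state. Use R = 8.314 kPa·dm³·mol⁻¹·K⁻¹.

P ≈ 3495 kPa

P = nRT/(V − nb) − a n²/V²
nRT/(V − nb) = (1.18)(8.314)(289.8)/(0.7519 − 1.18×0.04314) = 2843.1/0.70099 = 4055.8 kPa
a n²/V² = (227.7)(1.18)²/(0.7519)² = 560.80 kPa
P = 4055.8 − 560.80 = 3495 kPa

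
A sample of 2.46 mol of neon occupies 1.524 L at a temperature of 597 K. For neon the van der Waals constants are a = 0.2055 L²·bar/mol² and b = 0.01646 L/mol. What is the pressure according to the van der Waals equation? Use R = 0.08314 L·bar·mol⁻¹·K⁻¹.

P ≈ 81.77 bar

P = nRT/(V − nb) − a n²/V²
nRT/(V − nb) = (2.46)(0.08314)(597)/(1.524 − 2.46×0.01646) = 122.10/1.4835 = 82.305 bar
a n²/V² = (0.2055)(2.46)²/(1.524)² = 0.53544 bar
P = 82.305 − 0.53544 = 81.77 bar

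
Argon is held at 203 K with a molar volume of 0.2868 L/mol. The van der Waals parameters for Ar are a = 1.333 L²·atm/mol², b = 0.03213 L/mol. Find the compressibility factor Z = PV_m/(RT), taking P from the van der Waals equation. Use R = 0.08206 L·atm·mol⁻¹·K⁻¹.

Z ≈ 0.8472

P = RT/(V_m − b) − a/V_m² = (0.08206)(203)/(0.2868 − 0.03213) − 1.333/(0.2868)²
  = 16.658/0.25467 − 16.206 = 65.410 − 16.206 = 49.204 atm
Z = PV_m/(RT) = (49.204)(0.2868)/((0.08206)(203)) = 14.112/16.658 = 0.8472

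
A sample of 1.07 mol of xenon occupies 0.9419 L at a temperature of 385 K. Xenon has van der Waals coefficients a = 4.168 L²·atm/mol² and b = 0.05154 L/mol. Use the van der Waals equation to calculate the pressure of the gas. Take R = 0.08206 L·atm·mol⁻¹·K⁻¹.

P ≈ 32.74 atm

P = nRT/(V − nb) − a n²/V²
nRT/(V − nb) = (1.07)(0.08206)(385)/(0.9419 − 1.07×0.05154) = 33.805/0.88675 = 38.122 atm
a n²/V² = (4.168)(1.07)²/(0.9419)² = 5.3788 atm
P = 38.122 − 5.3788 = 32.74 atm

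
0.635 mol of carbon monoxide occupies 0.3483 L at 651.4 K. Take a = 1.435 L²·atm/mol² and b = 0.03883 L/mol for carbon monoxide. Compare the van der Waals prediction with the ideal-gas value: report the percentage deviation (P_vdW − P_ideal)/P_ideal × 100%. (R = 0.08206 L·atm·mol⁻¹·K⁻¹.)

Ideal: P_ideal = nRT/V = (0.635)(0.08206)(651.4)/0.3483 = 97.4540 atm
vdW: P = nRT/(V − nb) − a n²/V² = 33.9432/0.323643 − 0.578628/0.121313 = 104.879 − 4.76971 = 100.109 atm
% deviation = (100.109 − 97.4540)/97.4540 × 100% = 2.72%

2.72 %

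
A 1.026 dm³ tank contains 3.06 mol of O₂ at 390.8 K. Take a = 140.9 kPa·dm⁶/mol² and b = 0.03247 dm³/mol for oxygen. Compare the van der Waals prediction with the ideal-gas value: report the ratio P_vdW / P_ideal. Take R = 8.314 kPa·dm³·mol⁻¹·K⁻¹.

P_vdW / P_ideal ≈ 0.9779

Ideal: P_ideal = nRT/V = (3.06)(8.314)(390.8)/1.026 = 9690.33 kPa
vdW: P = nRT/(V − nb) − a n²/V² = 9942.28/0.926642 − 1319.33/1.05268 = 10729.4 − 1253.31 = 9476.1 kPa
Ratio = 9476.1/9690.33 = 0.9779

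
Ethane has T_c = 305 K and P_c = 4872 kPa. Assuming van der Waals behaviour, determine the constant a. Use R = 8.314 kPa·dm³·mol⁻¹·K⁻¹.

a ≈ 556.8 kPa·dm⁶/mol²

From T_c = 8a/(27Rb) and P_c = a/(27b²): a = 27 R² T_c²/(64 P_c).
a = 27×(8.314)²×(305)²/(64×4872) = 173613496/311808 = 556.8 kPa·dm⁶/mol²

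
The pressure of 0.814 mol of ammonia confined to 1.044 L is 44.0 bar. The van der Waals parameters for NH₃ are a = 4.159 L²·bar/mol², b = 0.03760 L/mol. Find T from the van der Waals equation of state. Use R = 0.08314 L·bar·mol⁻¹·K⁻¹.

T = (P + a n²/V²)(V − nb)/(nR)
P + a n²/V² = 44.0 + (4.159)(0.814)²/(1.044)² = 46.528 bar
V − nb = 1.044 − (0.814)(0.03760) = 1.0134 L
T = (46.528)(1.0134)/((0.814)(0.08314)) = 696.7 K

T ≈ 696.7 K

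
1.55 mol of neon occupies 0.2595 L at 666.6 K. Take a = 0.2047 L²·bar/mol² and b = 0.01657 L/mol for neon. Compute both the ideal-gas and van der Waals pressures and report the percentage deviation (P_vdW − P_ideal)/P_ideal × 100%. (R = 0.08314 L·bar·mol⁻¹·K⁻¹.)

8.78 %

Ideal: P_ideal = nRT/V = (1.55)(0.08314)(666.6)/0.2595 = 331.032 bar
vdW: P = nRT/(V − nb) − a n²/V² = 85.9027/0.233817 − 0.491792/0.0673403 = 367.393 − 7.30309 = 360.090 bar
% deviation = (360.090 − 331.032)/331.032 × 100% = 8.78%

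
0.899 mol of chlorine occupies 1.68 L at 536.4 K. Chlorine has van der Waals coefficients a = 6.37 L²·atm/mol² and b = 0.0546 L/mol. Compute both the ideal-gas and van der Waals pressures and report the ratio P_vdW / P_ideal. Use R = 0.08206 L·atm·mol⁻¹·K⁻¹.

P_vdW / P_ideal ≈ 0.9527

Ideal: P_ideal = nRT/V = (0.899)(0.08206)(536.4)/1.68 = 23.5543 atm
vdW: P = nRT/(V − nb) − a n²/V² = 39.5713/1.63091 − 5.14824/2.82240 = 24.2633 − 1.82406 = 22.4392 atm
Ratio = 22.4392/23.5543 = 0.9527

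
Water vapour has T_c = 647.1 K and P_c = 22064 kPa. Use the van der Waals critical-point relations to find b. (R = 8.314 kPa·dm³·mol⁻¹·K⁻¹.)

From T_c = 8a/(27Rb) and P_c = a/(27b²): b = R T_c/(8 P_c).
b = (8.314)(647.1)/(8×22064) = 5380.0/176512 = 0.03048 dm³/mol

b ≈ 0.03048 dm³/mol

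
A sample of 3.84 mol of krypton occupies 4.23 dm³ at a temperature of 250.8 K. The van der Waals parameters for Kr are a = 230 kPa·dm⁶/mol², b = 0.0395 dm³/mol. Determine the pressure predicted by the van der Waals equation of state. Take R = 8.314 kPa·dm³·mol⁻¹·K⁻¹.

P = nRT/(V − nb) − a n²/V²
nRT/(V − nb) = (3.84)(8.314)(250.8)/(4.23 − 3.84×0.0395) = 8007.0/4.0783 = 1963.3 kPa
a n²/V² = (230)(3.84)²/(4.23)² = 189.54 kPa
P = 1963.3 − 189.54 = 1774 kPa

P ≈ 1774 kPa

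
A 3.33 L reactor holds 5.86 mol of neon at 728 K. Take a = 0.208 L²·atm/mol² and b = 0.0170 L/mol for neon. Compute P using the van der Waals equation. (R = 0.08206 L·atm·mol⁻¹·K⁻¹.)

P ≈ 107.7 atm

P = nRT/(V − nb) − a n²/V²
nRT/(V − nb) = (5.86)(0.08206)(728)/(3.33 − 5.86×0.0170) = 350.07/3.2304 = 108.37 atm
a n²/V² = (0.208)(5.86)²/(3.33)² = 0.64412 atm
P = 108.37 − 0.64412 = 107.7 atm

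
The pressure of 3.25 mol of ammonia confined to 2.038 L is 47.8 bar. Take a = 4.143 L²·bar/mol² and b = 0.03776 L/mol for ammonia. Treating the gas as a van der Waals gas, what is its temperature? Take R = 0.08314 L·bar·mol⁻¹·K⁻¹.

T = (P + a n²/V²)(V − nb)/(nR)
P + a n²/V² = 47.8 + (4.143)(3.25)²/(2.038)² = 58.336 bar
V − nb = 2.038 − (3.25)(0.03776) = 1.9153 L
T = (58.336)(1.9153)/((3.25)(0.08314)) = 413.5 K

T ≈ 413.5 K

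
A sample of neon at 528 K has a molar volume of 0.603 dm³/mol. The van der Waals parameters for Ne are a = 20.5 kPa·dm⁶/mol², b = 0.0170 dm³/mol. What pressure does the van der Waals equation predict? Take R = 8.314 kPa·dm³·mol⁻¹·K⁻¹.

P = RT/(V_m − b) − a/V_m²
RT/(V_m − b) = (8.314)(528)/(0.603 − 0.0170) = 4389.8/0.58600 = 7491.1 kPa
a/V_m² = 20.5/(0.603)² = 56.379 kPa
P = 7491.1 − 56.379 = 7435 kPa

P ≈ 7435 kPa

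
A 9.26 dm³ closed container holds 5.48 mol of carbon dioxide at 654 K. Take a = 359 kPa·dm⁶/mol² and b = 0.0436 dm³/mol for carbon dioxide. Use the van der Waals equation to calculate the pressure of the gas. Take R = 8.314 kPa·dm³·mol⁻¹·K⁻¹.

P ≈ 3177 kPa

P = nRT/(V − nb) − a n²/V²
nRT/(V − nb) = (5.48)(8.314)(654)/(9.26 − 5.48×0.0436) = 29797/9.0211 = 3303.0 kPa
a n²/V² = (359)(5.48)²/(9.26)² = 125.73 kPa
P = 3303.0 − 125.73 = 3177 kPa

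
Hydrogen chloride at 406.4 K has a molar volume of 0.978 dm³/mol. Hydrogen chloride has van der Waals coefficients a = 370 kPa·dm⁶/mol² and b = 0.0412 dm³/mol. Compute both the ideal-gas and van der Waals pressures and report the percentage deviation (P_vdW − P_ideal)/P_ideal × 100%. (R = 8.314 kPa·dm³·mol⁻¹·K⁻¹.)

Ideal: P_ideal = RT/V_m = (8.314)(406.4)/0.978 = 3454.82 kPa
vdW: P = RT/(V_m − b) − a/V_m² = 3378.81/0.936800 − 370/0.956484 = 3606.76 − 386.833 = 3219.93 kPa
% deviation = (3219.93 − 3454.82)/3454.82 × 100% = -6.80%

-6.80 %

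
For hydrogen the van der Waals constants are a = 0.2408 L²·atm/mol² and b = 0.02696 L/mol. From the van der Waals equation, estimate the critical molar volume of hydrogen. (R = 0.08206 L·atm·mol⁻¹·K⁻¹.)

V_m,c ≈ 0.08088 L/mol

For a van der Waals gas, V_m,c = 3b.
V_m,c = 3×0.02696 = 0.08088 L/mol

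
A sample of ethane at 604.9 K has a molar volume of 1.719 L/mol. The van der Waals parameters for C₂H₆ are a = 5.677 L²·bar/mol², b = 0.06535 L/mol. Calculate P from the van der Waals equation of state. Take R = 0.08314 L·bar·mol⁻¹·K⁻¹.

P = RT/(V_m − b) − a/V_m²
RT/(V_m − b) = (0.08314)(604.9)/(1.719 − 0.06535) = 50.291/1.6537 = 30.411 bar
a/V_m² = 5.677/(1.719)² = 1.9212 bar
P = 30.411 − 1.9212 = 28.49 bar

P ≈ 28.49 bar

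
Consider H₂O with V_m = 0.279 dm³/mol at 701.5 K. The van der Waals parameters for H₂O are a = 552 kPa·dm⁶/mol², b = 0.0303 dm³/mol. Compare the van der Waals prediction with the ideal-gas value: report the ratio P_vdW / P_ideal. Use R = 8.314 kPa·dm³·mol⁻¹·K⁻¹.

Ideal: P_ideal = RT/V_m = (8.314)(701.5)/0.279 = 20904.2 kPa
vdW: P = RT/(V_m − b) − a/V_m² = 5832.27/0.248700 − 552/0.0778410 = 23451.0 − 7091.38 = 16359.6 kPa
Ratio = 16359.6/20904.2 = 0.7826

P_vdW / P_ideal ≈ 0.7826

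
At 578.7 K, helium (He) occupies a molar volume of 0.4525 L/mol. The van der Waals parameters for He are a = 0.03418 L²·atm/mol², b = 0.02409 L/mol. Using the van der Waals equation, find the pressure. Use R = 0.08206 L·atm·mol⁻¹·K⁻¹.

P = RT/(V_m − b) − a/V_m²
RT/(V_m − b) = (0.08206)(578.7)/(0.4525 − 0.02409) = 47.488/0.42841 = 110.85 atm
a/V_m² = 0.03418/(0.4525)² = 0.16693 atm
P = 110.85 − 0.16693 = 110.7 atm

P ≈ 110.7 atm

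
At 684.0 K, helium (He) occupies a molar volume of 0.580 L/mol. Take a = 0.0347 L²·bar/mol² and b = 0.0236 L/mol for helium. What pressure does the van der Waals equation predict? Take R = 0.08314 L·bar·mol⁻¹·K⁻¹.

P ≈ 102.1 bar

P = RT/(V_m − b) − a/V_m²
RT/(V_m − b) = (0.08314)(684.0)/(0.580 − 0.0236) = 56.868/0.55640 = 102.21 bar
a/V_m² = 0.0347/(0.580)² = 0.10315 bar
P = 102.21 − 0.10315 = 102.1 bar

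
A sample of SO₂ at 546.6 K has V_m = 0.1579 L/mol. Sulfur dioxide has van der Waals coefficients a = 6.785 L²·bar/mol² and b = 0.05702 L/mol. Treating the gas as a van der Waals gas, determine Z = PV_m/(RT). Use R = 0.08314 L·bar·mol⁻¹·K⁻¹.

Z ≈ 0.6197

P = RT/(V_m − b) − a/V_m² = (0.08314)(546.6)/(0.1579 − 0.05702) − 6.785/(0.1579)²
  = 45.444/0.10088 − 272.14 = 450.48 − 272.14 = 178.34 bar
Z = PV_m/(RT) = (178.34)(0.1579)/((0.08314)(546.6)) = 28.160/45.444 = 0.6197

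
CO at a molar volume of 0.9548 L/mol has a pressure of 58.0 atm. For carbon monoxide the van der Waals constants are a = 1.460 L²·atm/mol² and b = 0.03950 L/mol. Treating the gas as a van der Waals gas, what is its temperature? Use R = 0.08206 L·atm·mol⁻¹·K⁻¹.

T = (P + a/V_m²)(V_m − b)/R
P + a/V_m² = 58.0 + 1.460/(0.9548)² = 59.602 atm
V_m − b = 0.9548 − 0.03950 = 0.91530 L/mol
T = (59.602)(0.91530)/0.08206 = 664.8 K

T ≈ 664.8 K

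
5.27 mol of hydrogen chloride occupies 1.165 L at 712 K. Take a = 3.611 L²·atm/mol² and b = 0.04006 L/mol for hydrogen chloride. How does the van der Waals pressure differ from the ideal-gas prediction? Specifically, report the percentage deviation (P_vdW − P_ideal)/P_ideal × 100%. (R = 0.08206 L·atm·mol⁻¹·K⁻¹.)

Ideal: P_ideal = nRT/V = (5.27)(0.08206)(712)/1.165 = 264.299 atm
vdW: P = nRT/(V − nb) − a n²/V² = 307.909/0.953884 − 100.288/1.35723 = 322.795 − 73.8917 = 248.903 atm
% deviation = (248.903 − 264.299)/264.299 × 100% = -5.83%

-5.83 %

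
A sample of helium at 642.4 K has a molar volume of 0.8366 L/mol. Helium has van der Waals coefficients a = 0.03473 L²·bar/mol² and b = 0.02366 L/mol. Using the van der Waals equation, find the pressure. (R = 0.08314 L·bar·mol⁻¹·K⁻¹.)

P ≈ 65.65 bar

P = RT/(V_m − b) − a/V_m²
RT/(V_m − b) = (0.08314)(642.4)/(0.8366 − 0.02366) = 53.409/0.81294 = 65.699 bar
a/V_m² = 0.03473/(0.8366)² = 0.049621 bar
P = 65.699 − 0.049621 = 65.65 bar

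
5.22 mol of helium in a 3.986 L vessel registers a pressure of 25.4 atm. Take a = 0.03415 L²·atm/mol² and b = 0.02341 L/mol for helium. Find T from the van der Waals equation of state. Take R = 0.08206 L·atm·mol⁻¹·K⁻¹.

T = (P + a n²/V²)(V − nb)/(nR)
P + a n²/V² = 25.4 + (0.03415)(5.22)²/(3.986)² = 25.459 atm
V − nb = 3.986 − (5.22)(0.02341) = 3.8638 L
T = (25.459)(3.8638)/((5.22)(0.08206)) = 229.6 K

T ≈ 229.6 K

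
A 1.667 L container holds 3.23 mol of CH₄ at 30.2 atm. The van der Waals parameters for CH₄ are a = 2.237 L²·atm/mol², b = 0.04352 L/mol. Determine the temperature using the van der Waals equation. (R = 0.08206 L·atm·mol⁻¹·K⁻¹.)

T = (P + a n²/V²)(V − nb)/(nR)
P + a n²/V² = 30.2 + (2.237)(3.23)²/(1.667)² = 38.598 atm
V − nb = 1.667 − (3.23)(0.04352) = 1.5264 L
T = (38.598)(1.5264)/((3.23)(0.08206)) = 222.3 K

T ≈ 222.3 K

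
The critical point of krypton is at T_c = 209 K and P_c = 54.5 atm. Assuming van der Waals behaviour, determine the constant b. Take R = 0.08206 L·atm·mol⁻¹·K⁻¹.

From T_c = 8a/(27Rb) and P_c = a/(27b²): b = R T_c/(8 P_c).
b = (0.08206)(209)/(8×54.5) = 17.151/436.00 = 0.03934 L/mol

b ≈ 0.03934 L/mol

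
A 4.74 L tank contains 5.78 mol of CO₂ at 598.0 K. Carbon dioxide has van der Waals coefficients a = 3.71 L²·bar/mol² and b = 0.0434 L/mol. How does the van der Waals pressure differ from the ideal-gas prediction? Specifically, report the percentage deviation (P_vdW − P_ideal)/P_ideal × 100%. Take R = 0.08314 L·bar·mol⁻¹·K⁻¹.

Ideal: P_ideal = nRT/V = (5.78)(0.08314)(598.0)/4.74 = 60.6262 bar
vdW: P = nRT/(V − nb) − a n²/V² = 287.368/4.48915 − 123.945/22.4676 = 64.0139 − 5.51661 = 58.4973 bar
% deviation = (58.4973 − 60.6262)/60.6262 × 100% = -3.51%

-3.51 %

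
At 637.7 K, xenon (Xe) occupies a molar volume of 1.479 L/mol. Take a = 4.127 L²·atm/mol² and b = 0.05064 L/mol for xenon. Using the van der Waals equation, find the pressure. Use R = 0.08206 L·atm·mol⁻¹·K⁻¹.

P = RT/(V_m − b) − a/V_m²
RT/(V_m − b) = (0.08206)(637.7)/(1.479 − 0.05064) = 52.330/1.4284 = 36.635 atm
a/V_m² = 4.127/(1.479)² = 1.8867 atm
P = 36.635 − 1.8867 = 34.75 atm

P ≈ 34.75 atm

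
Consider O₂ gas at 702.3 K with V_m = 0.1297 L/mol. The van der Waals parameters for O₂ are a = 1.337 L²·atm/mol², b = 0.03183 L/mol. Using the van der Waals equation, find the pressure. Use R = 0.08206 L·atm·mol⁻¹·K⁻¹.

P = RT/(V_m − b) − a/V_m²
RT/(V_m − b) = (0.08206)(702.3)/(0.1297 − 0.03183) = 57.631/0.097870 = 588.85 atm
a/V_m² = 1.337/(0.1297)² = 79.479 atm
P = 588.85 − 79.479 = 509.4 atm

P ≈ 509.4 atm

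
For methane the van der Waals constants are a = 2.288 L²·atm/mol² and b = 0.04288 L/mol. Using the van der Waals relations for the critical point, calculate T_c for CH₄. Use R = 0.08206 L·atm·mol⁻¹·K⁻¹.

T_c ≈ 192.7 K

For a van der Waals gas, T_c = 8a/(27Rb).
T_c = 8×2.288/(27×0.08206×0.04288) = 18.304/0.095006 = 192.7 K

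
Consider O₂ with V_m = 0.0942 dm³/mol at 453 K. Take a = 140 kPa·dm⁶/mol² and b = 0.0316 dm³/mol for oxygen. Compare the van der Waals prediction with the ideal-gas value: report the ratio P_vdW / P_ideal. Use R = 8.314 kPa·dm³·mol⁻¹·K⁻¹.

P_vdW / P_ideal ≈ 1.110

Ideal: P_ideal = RT/V_m = (8.314)(453)/0.0942 = 39981.3 kPa
vdW: P = RT/(V_m − b) − a/V_m² = 3766.24/0.0626000 − 140/0.00887364 = 60163.6 − 15777.1 = 44386.5 kPa
Ratio = 44386.5/39981.3 = 1.110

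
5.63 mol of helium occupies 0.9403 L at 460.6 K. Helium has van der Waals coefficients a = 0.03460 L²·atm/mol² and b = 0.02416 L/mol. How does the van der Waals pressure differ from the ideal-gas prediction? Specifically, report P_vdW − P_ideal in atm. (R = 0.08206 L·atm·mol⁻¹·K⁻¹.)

Ideal: P_ideal = nRT/V = (5.63)(0.08206)(460.6)/0.9403 = 226.307 atm
vdW: P = nRT/(V − nb) − a n²/V² = 212.796/0.804279 − 1.09671/0.884164 = 264.580 − 1.24039 = 263.340 atm
ΔP = 263.340 − 226.307 = 37.03 atm

ΔP ≈ 37.03 atm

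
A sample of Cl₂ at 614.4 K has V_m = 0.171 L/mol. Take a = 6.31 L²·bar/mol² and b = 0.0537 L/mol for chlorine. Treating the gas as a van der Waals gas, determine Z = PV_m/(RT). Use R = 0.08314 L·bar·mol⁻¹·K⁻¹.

P = RT/(V_m − b) − a/V_m² = (0.08314)(614.4)/(0.171 − 0.0537) − 6.31/(0.171)²
  = 51.081/0.11730 − 215.79 = 435.47 − 215.79 = 219.68 bar
Z = PV_m/(RT) = (219.68)(0.171)/((0.08314)(614.4)) = 37.565/51.081 = 0.7354

Z ≈ 0.7354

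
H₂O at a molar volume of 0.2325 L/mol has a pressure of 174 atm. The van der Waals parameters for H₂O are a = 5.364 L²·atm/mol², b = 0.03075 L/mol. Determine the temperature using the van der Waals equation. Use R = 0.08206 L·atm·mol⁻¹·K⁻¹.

T = (P + a/V_m²)(V_m − b)/R
P + a/V_m² = 174 + 5.364/(0.2325)² = 273.23 atm
V_m − b = 0.2325 − 0.03075 = 0.20175 L/mol
T = (273.23)(0.20175)/0.08206 = 671.8 K

T ≈ 671.8 K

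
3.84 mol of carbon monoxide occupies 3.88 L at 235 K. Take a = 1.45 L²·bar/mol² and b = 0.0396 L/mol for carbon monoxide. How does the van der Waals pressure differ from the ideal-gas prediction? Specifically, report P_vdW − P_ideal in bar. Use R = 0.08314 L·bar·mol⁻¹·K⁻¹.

ΔP ≈ -0.632 bar

Ideal: P_ideal = nRT/V = (3.84)(0.08314)(235)/3.88 = 19.3365 bar
vdW: P = nRT/(V − nb) − a n²/V² = 75.0255/3.72794 − 21.3811/15.0544 = 20.1252 − 1.42026 = 18.7049 bar
ΔP = 18.7049 − 19.3365 = -0.632 bar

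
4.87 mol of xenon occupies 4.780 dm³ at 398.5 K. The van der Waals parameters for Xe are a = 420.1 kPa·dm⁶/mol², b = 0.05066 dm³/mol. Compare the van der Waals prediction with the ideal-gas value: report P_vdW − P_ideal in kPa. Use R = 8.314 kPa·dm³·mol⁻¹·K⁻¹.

ΔP ≈ -252.4 kPa

Ideal: P_ideal = nRT/V = (4.87)(8.314)(398.5)/4.780 = 3375.51 kPa
vdW: P = nRT/(V − nb) − a n²/V² = 16134.9/4.53329 − 9963.47/22.8484 = 3559.20 − 436.069 = 3123.13 kPa
ΔP = 3123.13 − 3375.51 = -252.4 kPa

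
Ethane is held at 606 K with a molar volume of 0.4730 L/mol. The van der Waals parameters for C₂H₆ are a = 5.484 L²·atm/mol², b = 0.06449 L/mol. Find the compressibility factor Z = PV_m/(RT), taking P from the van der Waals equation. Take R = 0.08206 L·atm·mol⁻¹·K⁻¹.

Z ≈ 0.9247

P = RT/(V_m − b) − a/V_m² = (0.08206)(606)/(0.4730 − 0.06449) − 5.484/(0.4730)²
  = 49.728/0.40851 − 24.512 = 121.73 − 24.512 = 97.22 atm
Z = PV_m/(RT) = (97.22)(0.4730)/((0.08206)(606)) = 45.985/49.728 = 0.9247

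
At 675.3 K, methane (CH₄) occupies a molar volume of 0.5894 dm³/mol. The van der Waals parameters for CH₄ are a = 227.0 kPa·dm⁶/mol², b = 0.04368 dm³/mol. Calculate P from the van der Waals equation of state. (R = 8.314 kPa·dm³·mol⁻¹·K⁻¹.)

P ≈ 9635 kPa

P = RT/(V_m − b) − a/V_m²
RT/(V_m − b) = (8.314)(675.3)/(0.5894 − 0.04368) = 5614.4/0.54572 = 10288 kPa
a/V_m² = 227.0/(0.5894)² = 653.44 kPa
P = 10288 − 653.44 = 9635 kPa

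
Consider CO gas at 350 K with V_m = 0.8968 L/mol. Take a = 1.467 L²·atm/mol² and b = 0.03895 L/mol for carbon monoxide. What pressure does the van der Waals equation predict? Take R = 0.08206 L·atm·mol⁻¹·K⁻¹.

P ≈ 31.66 atm

P = RT/(V_m − b) − a/V_m²
RT/(V_m − b) = (0.08206)(350)/(0.8968 − 0.03895) = 28.721/0.85785 = 33.480 atm
a/V_m² = 1.467/(0.8968)² = 1.8241 atm
P = 33.480 − 1.8241 = 31.66 atm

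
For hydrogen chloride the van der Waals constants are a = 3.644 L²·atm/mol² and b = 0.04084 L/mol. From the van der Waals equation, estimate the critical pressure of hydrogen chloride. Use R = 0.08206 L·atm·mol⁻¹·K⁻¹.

P_c ≈ 80.92 atm

For a van der Waals gas, P_c = a/(27b²).
P_c = 3.644/(27×(0.04084)²) = 3.644/0.045033 = 80.92 atm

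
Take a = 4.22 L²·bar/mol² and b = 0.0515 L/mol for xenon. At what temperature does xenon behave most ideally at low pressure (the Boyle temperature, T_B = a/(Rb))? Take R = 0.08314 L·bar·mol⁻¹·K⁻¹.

For a van der Waals gas the second virial coefficient B₂ = b − a/(RT) vanishes at T_B = a/(Rb).
T_B = 4.22/(0.08314×0.0515) = 4.22/0.0042817 = 985.6 K

T_B ≈ 985.6 K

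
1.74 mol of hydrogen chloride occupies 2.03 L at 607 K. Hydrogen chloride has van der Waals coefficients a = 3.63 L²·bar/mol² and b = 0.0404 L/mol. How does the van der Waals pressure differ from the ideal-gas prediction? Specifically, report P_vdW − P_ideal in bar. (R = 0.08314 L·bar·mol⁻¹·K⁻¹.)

Ideal: P_ideal = nRT/V = (1.74)(0.08314)(607)/2.03 = 43.2566 bar
vdW: P = nRT/(V − nb) − a n²/V² = 87.8108/1.95970 − 10.9902/4.12090 = 44.8083 − 2.66694 = 42.1414 bar
ΔP = 42.1414 − 43.2566 = -1.115 bar

ΔP ≈ -1.115 bar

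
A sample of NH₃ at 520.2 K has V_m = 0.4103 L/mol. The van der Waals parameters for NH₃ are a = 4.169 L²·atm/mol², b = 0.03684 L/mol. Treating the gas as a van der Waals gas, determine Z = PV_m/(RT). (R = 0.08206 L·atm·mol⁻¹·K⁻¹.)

Z ≈ 0.8606

P = RT/(V_m − b) − a/V_m² = (0.08206)(520.2)/(0.4103 − 0.03684) − 4.169/(0.4103)²
  = 42.688/0.37346 − 24.764 = 114.30 − 24.764 = 89.54 atm
Z = PV_m/(RT) = (89.54)(0.4103)/((0.08206)(520.2)) = 36.738/42.688 = 0.8606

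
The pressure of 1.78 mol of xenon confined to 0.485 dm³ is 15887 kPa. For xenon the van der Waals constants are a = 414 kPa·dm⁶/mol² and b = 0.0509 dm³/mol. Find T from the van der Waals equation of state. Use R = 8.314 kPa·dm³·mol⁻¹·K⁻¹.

T = (P + a n²/V²)(V − nb)/(nR)
P + a n²/V² = 15887 + (414)(1.78)²/(0.485)² = 21463 kPa
V − nb = 0.485 − (1.78)(0.0509) = 0.39440 dm³
T = (21463)(0.39440)/((1.78)(8.314)) = 572.0 K

T ≈ 572.0 K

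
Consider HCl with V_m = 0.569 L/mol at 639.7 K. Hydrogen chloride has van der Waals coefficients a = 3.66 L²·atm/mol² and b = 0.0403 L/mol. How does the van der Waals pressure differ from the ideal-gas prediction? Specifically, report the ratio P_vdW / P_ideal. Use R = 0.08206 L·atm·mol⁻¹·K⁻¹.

P_vdW / P_ideal ≈ 0.9537

Ideal: P_ideal = RT/V_m = (0.08206)(639.7)/0.569 = 92.2562 atm
vdW: P = RT/(V_m − b) − a/V_m² = 52.4938/0.528700 − 3.66/0.323761 = 99.2884 − 11.3046 = 87.9838 atm
Ratio = 87.9838/92.2562 = 0.9537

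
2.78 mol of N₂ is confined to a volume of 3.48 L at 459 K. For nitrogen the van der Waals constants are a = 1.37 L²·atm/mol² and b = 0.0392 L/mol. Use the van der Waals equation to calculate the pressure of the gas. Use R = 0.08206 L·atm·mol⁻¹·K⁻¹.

P ≈ 30.19 atm

P = nRT/(V − nb) − a n²/V²
nRT/(V − nb) = (2.78)(0.08206)(459)/(3.48 − 2.78×0.0392) = 104.71/3.3710 = 31.062 atm
a n²/V² = (1.37)(2.78)²/(3.48)² = 0.87428 atm
P = 31.062 − 0.87428 = 30.19 atm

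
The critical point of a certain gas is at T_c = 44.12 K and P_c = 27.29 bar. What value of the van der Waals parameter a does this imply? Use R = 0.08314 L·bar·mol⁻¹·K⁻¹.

a ≈ 0.2080 L²·bar/mol²

From T_c = 8a/(27Rb) and P_c = a/(27b²): a = 27 R² T_c²/(64 P_c).
a = 27×(0.08314)²×(44.12)²/(64×27.29) = 363.29/1746.6 = 0.2080 L²·bar/mol²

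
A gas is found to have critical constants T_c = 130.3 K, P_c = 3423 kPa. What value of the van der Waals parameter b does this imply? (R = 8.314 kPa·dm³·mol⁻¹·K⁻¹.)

From T_c = 8a/(27Rb) and P_c = a/(27b²): b = R T_c/(8 P_c).
b = (8.314)(130.3)/(8×3423) = 1083.3/27384 = 0.03956 dm³/mol

b ≈ 0.03956 dm³/mol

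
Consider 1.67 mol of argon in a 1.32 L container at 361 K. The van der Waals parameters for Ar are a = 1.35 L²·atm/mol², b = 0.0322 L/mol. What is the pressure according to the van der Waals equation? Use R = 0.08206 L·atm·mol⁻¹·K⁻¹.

P ≈ 36.91 atm

P = nRT/(V − nb) − a n²/V²
nRT/(V − nb) = (1.67)(0.08206)(361)/(1.32 − 1.67×0.0322) = 49.472/1.2662 = 39.071 atm
a n²/V² = (1.35)(1.67)²/(1.32)² = 2.1608 atm
P = 39.071 − 2.1608 = 36.91 atm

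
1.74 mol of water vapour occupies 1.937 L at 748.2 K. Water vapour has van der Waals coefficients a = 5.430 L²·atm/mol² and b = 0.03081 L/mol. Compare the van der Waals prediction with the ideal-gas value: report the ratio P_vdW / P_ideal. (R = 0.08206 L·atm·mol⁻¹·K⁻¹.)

P_vdW / P_ideal ≈ 0.9490

Ideal: P_ideal = nRT/V = (1.74)(0.08206)(748.2)/1.937 = 55.1530 atm
vdW: P = nRT/(V − nb) − a n²/V² = 106.831/1.88339 − 16.4399/3.75197 = 56.7227 − 4.38167 = 52.3410 atm
Ratio = 52.3410/55.1530 = 0.9490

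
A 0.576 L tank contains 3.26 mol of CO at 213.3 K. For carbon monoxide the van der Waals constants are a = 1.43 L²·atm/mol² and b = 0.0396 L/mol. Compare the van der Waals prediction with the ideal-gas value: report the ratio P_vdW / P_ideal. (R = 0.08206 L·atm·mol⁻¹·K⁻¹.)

P_vdW / P_ideal ≈ 0.8265

Ideal: P_ideal = nRT/V = (3.26)(0.08206)(213.3)/0.576 = 99.0644 atm
vdW: P = nRT/(V − nb) − a n²/V² = 57.0611/0.446904 − 15.1975/0.331776 = 127.681 − 45.8065 = 81.875 atm
Ratio = 81.875/99.0644 = 0.8265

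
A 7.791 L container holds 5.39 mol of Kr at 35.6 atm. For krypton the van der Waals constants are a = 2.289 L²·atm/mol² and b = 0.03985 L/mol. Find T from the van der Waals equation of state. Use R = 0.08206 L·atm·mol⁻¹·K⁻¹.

T = (P + a n²/V²)(V − nb)/(nR)
P + a n²/V² = 35.6 + (2.289)(5.39)²/(7.791)² = 36.696 atm
V − nb = 7.791 − (5.39)(0.03985) = 7.5762 L
T = (36.696)(7.5762)/((5.39)(0.08206)) = 628.6 K

T ≈ 628.6 K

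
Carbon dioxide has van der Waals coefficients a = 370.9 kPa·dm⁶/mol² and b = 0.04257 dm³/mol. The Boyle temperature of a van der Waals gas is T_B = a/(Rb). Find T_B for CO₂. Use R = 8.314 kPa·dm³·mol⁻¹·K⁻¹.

T_B ≈ 1048 K

For a van der Waals gas the second virial coefficient B₂ = b − a/(RT) vanishes at T_B = a/(Rb).
T_B = 370.9/(8.314×0.04257) = 370.9/0.35393 = 1048 K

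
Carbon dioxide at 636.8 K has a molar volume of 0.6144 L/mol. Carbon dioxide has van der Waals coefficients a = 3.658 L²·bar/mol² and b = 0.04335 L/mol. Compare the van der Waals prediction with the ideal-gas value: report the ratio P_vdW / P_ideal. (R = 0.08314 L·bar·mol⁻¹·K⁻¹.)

P_vdW / P_ideal ≈ 0.9635

Ideal: P_ideal = RT/V_m = (0.08314)(636.8)/0.6144 = 86.1711 bar
vdW: P = RT/(V_m − b) − a/V_m² = 52.9436/0.571050 − 3.658/0.377487 = 92.7127 − 9.69040 = 83.0223 bar
Ratio = 83.0223/86.1711 = 0.9635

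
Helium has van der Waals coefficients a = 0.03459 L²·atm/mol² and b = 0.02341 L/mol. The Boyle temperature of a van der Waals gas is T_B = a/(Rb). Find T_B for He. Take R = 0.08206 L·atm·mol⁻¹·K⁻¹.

For a van der Waals gas the second virial coefficient B₂ = b − a/(RT) vanishes at T_B = a/(Rb).
T_B = 0.03459/(0.08206×0.02341) = 0.03459/0.0019210 = 18.01 K

T_B ≈ 18.01 K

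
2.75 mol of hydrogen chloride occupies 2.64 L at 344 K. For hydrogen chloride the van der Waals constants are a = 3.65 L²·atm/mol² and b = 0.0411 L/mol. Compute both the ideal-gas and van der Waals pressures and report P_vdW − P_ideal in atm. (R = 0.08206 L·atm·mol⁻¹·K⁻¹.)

ΔP ≈ -2.645 atm

Ideal: P_ideal = nRT/V = (2.75)(0.08206)(344)/2.64 = 29.4048 atm
vdW: P = nRT/(V − nb) − a n²/V² = 77.6288/2.52698 − 27.6031/6.96960 = 30.7200 − 3.96050 = 26.7595 atm
ΔP = 26.7595 − 29.4048 = -2.645 atm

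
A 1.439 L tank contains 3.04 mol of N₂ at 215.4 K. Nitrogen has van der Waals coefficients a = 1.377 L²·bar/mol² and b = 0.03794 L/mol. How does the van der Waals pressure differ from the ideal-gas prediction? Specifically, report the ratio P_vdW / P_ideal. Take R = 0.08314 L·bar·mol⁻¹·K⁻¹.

P_vdW / P_ideal ≈ 0.9247

Ideal: P_ideal = nRT/V = (3.04)(0.08314)(215.4)/1.439 = 37.8328 bar
vdW: P = nRT/(V − nb) − a n²/V² = 54.4414/1.32366 − 12.7257/2.07072 = 41.1294 − 6.14554 = 34.9839 bar
Ratio = 34.9839/37.8328 = 0.9247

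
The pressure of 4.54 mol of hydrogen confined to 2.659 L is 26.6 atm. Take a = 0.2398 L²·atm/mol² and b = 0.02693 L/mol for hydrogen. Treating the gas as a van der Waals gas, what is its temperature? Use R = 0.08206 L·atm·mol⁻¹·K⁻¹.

T ≈ 185.9 K

T = (P + a n²/V²)(V − nb)/(nR)
P + a n²/V² = 26.6 + (0.2398)(4.54)²/(2.659)² = 27.299 atm
V − nb = 2.659 − (4.54)(0.02693) = 2.5367 L
T = (27.299)(2.5367)/((4.54)(0.08206)) = 185.9 K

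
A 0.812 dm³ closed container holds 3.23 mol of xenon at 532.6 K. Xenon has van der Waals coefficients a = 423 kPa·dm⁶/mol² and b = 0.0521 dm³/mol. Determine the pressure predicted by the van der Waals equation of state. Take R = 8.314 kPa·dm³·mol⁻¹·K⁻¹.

P ≈ 15526 kPa

P = nRT/(V − nb) − a n²/V²
nRT/(V − nb) = (3.23)(8.314)(532.6)/(0.812 − 3.23×0.0521) = 14303/0.64372 = 22219 kPa
a n²/V² = (423)(3.23)²/(0.812)² = 6693.2 kPa
P = 22219 − 6693.2 = 15526 kPa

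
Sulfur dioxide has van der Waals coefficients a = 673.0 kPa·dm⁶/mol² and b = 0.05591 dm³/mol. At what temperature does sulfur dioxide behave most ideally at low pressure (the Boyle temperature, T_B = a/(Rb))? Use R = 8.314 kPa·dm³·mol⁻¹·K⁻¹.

For a van der Waals gas the second virial coefficient B₂ = b − a/(RT) vanishes at T_B = a/(Rb).
T_B = 673.0/(8.314×0.05591) = 673.0/0.46484 = 1448 K

T_B ≈ 1448 K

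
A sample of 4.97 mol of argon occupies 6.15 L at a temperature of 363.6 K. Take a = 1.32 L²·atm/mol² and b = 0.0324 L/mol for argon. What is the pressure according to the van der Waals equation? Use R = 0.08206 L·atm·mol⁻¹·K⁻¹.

P ≈ 23.90 atm

P = nRT/(V − nb) − a n²/V²
nRT/(V − nb) = (4.97)(0.08206)(363.6)/(6.15 − 4.97×0.0324) = 148.29/5.9890 = 24.760 atm
a n²/V² = (1.32)(4.97)²/(6.15)² = 0.86206 atm
P = 24.760 − 0.86206 = 23.90 atm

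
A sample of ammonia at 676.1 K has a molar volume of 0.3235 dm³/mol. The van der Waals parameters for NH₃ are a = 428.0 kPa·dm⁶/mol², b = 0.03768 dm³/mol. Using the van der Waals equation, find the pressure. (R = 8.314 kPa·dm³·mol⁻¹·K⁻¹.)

P = RT/(V_m − b) − a/V_m²
RT/(V_m − b) = (8.314)(676.1)/(0.3235 − 0.03768) = 5621.1/0.28582 = 19667 kPa
a/V_m² = 428.0/(0.3235)² = 4089.7 kPa
P = 19667 − 4089.7 = 15577 kPa

P ≈ 15577 kPa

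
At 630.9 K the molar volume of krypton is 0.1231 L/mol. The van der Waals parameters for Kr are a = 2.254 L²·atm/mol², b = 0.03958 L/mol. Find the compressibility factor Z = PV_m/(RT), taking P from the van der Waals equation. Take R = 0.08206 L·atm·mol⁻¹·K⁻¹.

Z ≈ 1.120

P = RT/(V_m − b) − a/V_m² = (0.08206)(630.9)/(0.1231 − 0.03958) − 2.254/(0.1231)²
  = 51.772/0.083520 − 148.74 = 619.88 − 148.74 = 471.14 atm
Z = PV_m/(RT) = (471.14)(0.1231)/((0.08206)(630.9)) = 57.997/51.772 = 1.120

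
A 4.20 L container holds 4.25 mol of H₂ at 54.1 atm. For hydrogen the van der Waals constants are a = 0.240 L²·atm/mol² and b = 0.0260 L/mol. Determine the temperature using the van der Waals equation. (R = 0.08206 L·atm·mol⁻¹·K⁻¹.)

T ≈ 637.3 K

T = (P + a n²/V²)(V − nb)/(nR)
P + a n²/V² = 54.1 + (0.240)(4.25)²/(4.20)² = 54.346 atm
V − nb = 4.20 − (4.25)(0.0260) = 4.0895 L
T = (54.346)(4.0895)/((4.25)(0.08206)) = 637.3 K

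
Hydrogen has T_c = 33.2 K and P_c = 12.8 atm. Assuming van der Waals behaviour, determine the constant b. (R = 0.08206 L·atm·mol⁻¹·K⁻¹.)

b ≈ 0.02661 L/mol

From T_c = 8a/(27Rb) and P_c = a/(27b²): b = R T_c/(8 P_c).
b = (0.08206)(33.2)/(8×12.8) = 2.7244/102.40 = 0.02661 L/mol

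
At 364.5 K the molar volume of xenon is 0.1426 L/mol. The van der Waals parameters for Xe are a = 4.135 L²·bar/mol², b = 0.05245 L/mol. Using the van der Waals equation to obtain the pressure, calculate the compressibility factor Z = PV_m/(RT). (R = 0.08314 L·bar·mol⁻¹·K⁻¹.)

Z ≈ 0.6249

P = RT/(V_m − b) − a/V_m² = (0.08314)(364.5)/(0.1426 − 0.05245) − 4.135/(0.1426)²
  = 30.305/0.090150 − 203.35 = 336.16 − 203.35 = 132.81 bar
Z = PV_m/(RT) = (132.81)(0.1426)/((0.08314)(364.5)) = 18.939/30.305 = 0.6249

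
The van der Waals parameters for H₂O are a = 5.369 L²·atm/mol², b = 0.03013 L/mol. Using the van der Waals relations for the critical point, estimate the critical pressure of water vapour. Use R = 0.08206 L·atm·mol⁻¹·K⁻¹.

P_c ≈ 219.0 atm

For a van der Waals gas, P_c = a/(27b²).
P_c = 5.369/(27×(0.03013)²) = 5.369/0.024511 = 219.0 atm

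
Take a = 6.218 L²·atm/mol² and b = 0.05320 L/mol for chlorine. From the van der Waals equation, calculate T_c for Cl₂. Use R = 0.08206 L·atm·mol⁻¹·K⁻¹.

For a van der Waals gas, T_c = 8a/(27Rb).
T_c = 8×6.218/(27×0.08206×0.05320) = 49.744/0.11787 = 422.0 K

T_c ≈ 422.0 K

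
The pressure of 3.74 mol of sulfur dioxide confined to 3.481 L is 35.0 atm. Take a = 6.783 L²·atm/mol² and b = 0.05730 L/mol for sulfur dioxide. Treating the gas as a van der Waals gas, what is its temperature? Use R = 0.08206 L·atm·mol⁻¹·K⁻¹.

T ≈ 455.9 K

T = (P + a n²/V²)(V − nb)/(nR)
P + a n²/V² = 35.0 + (6.783)(3.74)²/(3.481)² = 42.830 atm
V − nb = 3.481 − (3.74)(0.05730) = 3.2667 L
T = (42.830)(3.2667)/((3.74)(0.08206)) = 455.9 K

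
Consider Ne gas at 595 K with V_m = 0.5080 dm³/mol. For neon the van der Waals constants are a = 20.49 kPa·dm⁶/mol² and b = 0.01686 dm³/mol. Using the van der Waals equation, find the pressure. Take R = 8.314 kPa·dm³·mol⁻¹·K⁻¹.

P = RT/(V_m − b) − a/V_m²
RT/(V_m − b) = (8.314)(595)/(0.5080 − 0.01686) = 4946.8/0.49114 = 10072 kPa
a/V_m² = 20.49/(0.5080)² = 79.399 kPa
P = 10072 − 79.399 = 9993 kPa

P ≈ 9993 kPa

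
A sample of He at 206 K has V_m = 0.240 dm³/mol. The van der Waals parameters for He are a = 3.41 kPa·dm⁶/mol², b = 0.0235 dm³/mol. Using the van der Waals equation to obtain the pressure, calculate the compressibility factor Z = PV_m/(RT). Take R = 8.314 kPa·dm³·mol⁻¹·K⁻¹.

Z ≈ 1.100

P = RT/(V_m − b) − a/V_m² = (8.314)(206)/(0.240 − 0.0235) − 3.41/(0.240)²
  = 1712.7/0.21650 − 59.201 = 7910.9 − 59.201 = 7851.7 kPa
Z = PV_m/(RT) = (7851.7)(0.240)/((8.314)(206)) = 1884.4/1712.7 = 1.100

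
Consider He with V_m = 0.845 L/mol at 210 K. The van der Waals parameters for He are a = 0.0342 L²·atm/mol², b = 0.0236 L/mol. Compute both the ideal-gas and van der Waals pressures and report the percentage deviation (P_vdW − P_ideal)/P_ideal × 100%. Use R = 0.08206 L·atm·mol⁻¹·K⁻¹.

2.64 %

Ideal: P_ideal = RT/V_m = (0.08206)(210)/0.845 = 20.3936 atm
vdW: P = RT/(V_m − b) − a/V_m² = 17.2326/0.821400 − 0.0342/0.714025 = 20.9795 − 0.0478975 = 20.9316 atm
% deviation = (20.9316 − 20.3936)/20.3936 × 100% = 2.64%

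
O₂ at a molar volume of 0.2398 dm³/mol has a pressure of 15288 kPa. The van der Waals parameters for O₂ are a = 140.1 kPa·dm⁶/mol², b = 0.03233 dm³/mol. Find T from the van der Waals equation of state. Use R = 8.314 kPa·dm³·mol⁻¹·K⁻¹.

T ≈ 442.3 K

T = (P + a/V_m²)(V_m − b)/R
P + a/V_m² = 15288 + 140.1/(0.2398)² = 17724 kPa
V_m − b = 0.2398 − 0.03233 = 0.20747 dm³/mol
T = (17724)(0.20747)/8.314 = 442.3 K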